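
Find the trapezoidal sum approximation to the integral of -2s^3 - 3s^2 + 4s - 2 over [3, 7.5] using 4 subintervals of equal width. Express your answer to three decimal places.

-1883.654

Δs = (7.5 − 3)/4 = 1.125.
f(3) = -71, f(4.125) = -176.92578125, f(5.25) = -353.09375, f(6.375) = -616.58984375, f(7.5) = -984.5.
T_4 = (Δs/2)·[f(s_0) + 2f(s_1) + 2f(s_2) + 2f(s_3) + f(s_4)].
Sum ≈ -1883.654.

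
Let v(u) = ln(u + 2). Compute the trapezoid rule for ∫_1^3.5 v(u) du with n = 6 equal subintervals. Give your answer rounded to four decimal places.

Δu = (3.5 − 1)/6 = 5/12.
v(1) ≈ 1.0986, v(17/12) ≈ 1.2287, v(11/6) ≈ 1.3437, v(2.25) ≈ 1.4469, v(8/3) ≈ 1.5404, v(37/12) ≈ 1.6260, v(3.5) ≈ 1.7047.
T_6 = (Δu/2)·[v(u_0) + 2v(u_1) + ... + 2v(u_{5}) + v(u_6)].
Sum ≈ 3.5781.

3.5781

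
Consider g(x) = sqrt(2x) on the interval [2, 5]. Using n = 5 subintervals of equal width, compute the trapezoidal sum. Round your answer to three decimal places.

Δx = (5 − 2)/5 = 0.6.
g(2) ≈ 2.000, g(2.6) ≈ 2.280, g(3.2) ≈ 2.530, g(3.8) ≈ 2.757, g(4.4) ≈ 2.966, g(5) ≈ 3.162.
T_5 = (Δx/2)·[g(x_0) + 2g(x_1) + ... + 2g(x_{4}) + g(x_5)].
Sum ≈ 7.869.

7.869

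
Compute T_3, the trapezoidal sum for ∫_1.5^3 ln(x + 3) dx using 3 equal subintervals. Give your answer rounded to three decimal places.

2.481

Δx = (3 − 1.5)/3 = 0.5.
f(1.5) ≈ 1.504, f(2) ≈ 1.609, f(2.5) ≈ 1.705, f(3) ≈ 1.792.
T_3 = (Δx/2)·[f(x_0) + 2f(x_1) + 2f(x_2) + f(x_3)].
Sum ≈ 2.481.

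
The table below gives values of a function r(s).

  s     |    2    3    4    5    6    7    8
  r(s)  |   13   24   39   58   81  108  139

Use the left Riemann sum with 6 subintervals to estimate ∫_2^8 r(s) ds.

323

Δs = 1.
Sum = 1·[13 + 24 + 39 + 58 + 81 + 108] = 323.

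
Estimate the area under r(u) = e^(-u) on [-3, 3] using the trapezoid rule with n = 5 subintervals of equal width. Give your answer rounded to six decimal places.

Δu = (3 − (-3))/5 = 1.2.
r(-3) ≈ 20.085537, r(-1.8) ≈ 6.049647, r(-0.6) ≈ 1.822119, r(0.6) ≈ 0.548812, r(1.8) ≈ 0.165299, r(3) ≈ 0.049787.
T_5 = (Δu/2)·[r(u_0) + 2r(u_1) + ... + 2r(u_{4}) + r(u_5)].
Sum ≈ 22.384247.

22.384247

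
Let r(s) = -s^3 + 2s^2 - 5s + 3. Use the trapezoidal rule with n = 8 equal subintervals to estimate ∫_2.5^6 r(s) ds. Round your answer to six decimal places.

-245.726318

Δs = (6 − 2.5)/8 = 0.4375.
r(2.5) = -12.625, r(2.9375) = -81007/4096, r(3.375) = -15123/512, r(3.8125) = -173701/4096, r(4.25) = -58.890625, r(4.6875) = -325587/4096, r(5.125) = -53609/512, r(5.5625) = -553129/4096, r(6) = -171.
T_8 = (Δs/2)·[r(s_0) + 2r(s_1) + ... + 2r(s_{7}) + r(s_8)].
Sum ≈ -245.726318.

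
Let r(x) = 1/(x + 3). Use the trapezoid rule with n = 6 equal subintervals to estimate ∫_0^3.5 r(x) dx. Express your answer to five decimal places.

0.77566

Δx = (3.5 − 0)/6 = 7/12.
r(0) = 1/3, r(7/12) = 12/43, r(7/6) = 0.24, r(1.75) = 4/19, r(7/3) = 0.1875, r(35/12) = 12/71, r(3.5) = 2/13.
T_6 = (Δx/2)·[r(x_0) + 2r(x_1) + ... + 2r(x_{5}) + r(x_6)].
Sum ≈ 0.77566.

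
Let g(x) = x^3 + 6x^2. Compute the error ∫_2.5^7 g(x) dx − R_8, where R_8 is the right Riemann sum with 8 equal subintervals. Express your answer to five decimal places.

-169.02026

Exact integral: ∫_2.5^7 g(x) dx = 1245.234375.
R_8 ≈ 1414.2546387.
Error ≈ 1245.234375 − 1414.2546387 ≈ -169.02026.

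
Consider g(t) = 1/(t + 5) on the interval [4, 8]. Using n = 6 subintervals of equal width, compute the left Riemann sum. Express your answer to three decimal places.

0.379

Δt = (8 − 4)/6 = 2/3.
Left endpoints: 4, 14/3, 16/3, 6, 20/3, 22/3.
g(4) = 1/9, g(14/3) = 3/29, g(16/3) = 3/31, g(6) = 1/11, g(20/3) = 3/35, g(22/3) = 3/37.
Sum = Δt · [g(4) + g(14/3) + g(16/3) + ...].
Sum ≈ 0.379.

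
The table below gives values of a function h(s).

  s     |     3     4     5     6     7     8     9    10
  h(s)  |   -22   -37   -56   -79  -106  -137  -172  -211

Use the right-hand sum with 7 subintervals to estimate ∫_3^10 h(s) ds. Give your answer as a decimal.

-798

Δs = 1.
Sum = 1·[(-37) + (-56) + (-79) + (-106) + (-137) + (-172) + (-211)] = -798.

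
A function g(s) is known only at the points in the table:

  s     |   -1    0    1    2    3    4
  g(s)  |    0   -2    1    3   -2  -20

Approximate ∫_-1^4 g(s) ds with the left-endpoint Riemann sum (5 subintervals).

0

Δs = 1.
Sum = 1·[0 + (-2) + 1 + 3 + (-2)] = 0.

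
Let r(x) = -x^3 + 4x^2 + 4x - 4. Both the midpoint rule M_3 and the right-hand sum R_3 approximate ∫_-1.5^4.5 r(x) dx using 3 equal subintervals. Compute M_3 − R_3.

M_3 = 37.75.
R_3 = 36.25.
M_3 − R_3 = 1.5.

1.5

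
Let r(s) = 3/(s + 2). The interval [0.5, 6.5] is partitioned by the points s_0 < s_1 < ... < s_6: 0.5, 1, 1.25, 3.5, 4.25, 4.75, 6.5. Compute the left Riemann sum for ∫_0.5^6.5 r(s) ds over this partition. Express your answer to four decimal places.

4.3538

Subinterval widths: 0.5, 0.25, 2.25, 0.75, 0.5, 1.75.
Left endpoints: 0.5, 1, 1.25, 3.5, 4.25, 4.75.
r(0.5) = 1.2, r(1) = 1, r(1.25) = 12/13, r(3.5) = 6/11, r(4.25) = 0.48, r(4.75) = 4/9.
Sum = Σ Δs_i · r(s_i).
Sum ≈ 4.3538.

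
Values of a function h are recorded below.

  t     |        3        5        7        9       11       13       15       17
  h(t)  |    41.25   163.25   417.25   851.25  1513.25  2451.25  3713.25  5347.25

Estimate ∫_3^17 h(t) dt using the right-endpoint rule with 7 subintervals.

28913.5

Δt = 2.
Sum = 2·[163.25 + 417.25 + 851.25 + 1513.25 + 2451.25 + 3713.25 + 5347.25] = 28913.5.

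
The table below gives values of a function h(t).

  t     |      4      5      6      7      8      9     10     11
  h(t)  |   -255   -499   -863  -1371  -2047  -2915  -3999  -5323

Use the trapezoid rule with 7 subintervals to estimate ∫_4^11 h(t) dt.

Δt = 1.
T_7 = (1/2)·[(-255) + 2·(-499) + 2·(-863) + 2·(-1371) + 2·(-2047) + 2·(-2915) + 2·(-3999) + (-5323)] = -14483.

-14483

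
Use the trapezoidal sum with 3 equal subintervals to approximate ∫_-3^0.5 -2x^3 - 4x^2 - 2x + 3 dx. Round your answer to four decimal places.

26.3310

Δx = (0.5 − (-3))/3 = 7/6.
f(-3) = 27, f(-11/6) = 599/108, f(-2/3) = 85/27, f(0.5) = 0.75.
T_3 = (Δx/2)·[f(x_0) + 2f(x_1) + 2f(x_2) + f(x_3)].
Sum ≈ 26.3310.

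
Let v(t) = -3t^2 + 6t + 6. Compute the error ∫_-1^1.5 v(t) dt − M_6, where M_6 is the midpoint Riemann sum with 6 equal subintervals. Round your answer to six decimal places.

-0.108507

Exact integral: ∫_-1^1.5 v(t) dt = 14.375.
M_6 ≈ 14.48350694.
Error ≈ 14.375 − 14.48350694 ≈ -0.108507.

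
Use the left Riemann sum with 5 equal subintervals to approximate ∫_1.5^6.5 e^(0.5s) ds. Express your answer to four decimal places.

36.4923

Δs = (6.5 − 1.5)/5 = 1.
Left endpoints: 1.5, 2.5, 3.5, 4.5, 5.5.
f(1.5) ≈ 2.1170, f(2.5) ≈ 3.4903, f(3.5) ≈ 5.7546, f(4.5) ≈ 9.4877, f(5.5) ≈ 15.6426.
Sum = Δs · [f(1.5) + f(2.5) + f(3.5) + f(4.5) + f(5.5)].
Sum ≈ 36.4923.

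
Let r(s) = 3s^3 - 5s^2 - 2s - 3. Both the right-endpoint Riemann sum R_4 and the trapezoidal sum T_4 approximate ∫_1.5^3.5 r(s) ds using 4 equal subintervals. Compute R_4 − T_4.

16.125

R_4 = 44.5.
T_4 = 28.375.
R_4 − T_4 = 16.125.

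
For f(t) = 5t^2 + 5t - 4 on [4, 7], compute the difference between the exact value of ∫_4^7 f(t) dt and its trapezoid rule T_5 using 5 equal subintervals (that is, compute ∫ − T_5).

Exact integral: ∫_4^7 f(t) dt = 535.5.
T_5 = 536.4.
Error = 535.5 − 536.4 = -0.9.

-0.9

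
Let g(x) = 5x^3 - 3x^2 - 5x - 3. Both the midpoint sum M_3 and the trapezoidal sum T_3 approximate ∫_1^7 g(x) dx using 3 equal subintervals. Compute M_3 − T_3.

M_3 = 2406.
T_3 = 2748.
M_3 − T_3 = -342.

-342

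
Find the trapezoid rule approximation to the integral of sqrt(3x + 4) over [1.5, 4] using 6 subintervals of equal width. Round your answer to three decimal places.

Δx = (4 − 1.5)/6 = 5/12.
f(1.5) ≈ 2.915, f(23/12) ≈ 3.122, f(7/3) ≈ 3.317, f(2.75) ≈ 3.500, f(19/6) ≈ 3.674, f(43/12) ≈ 3.841, f(4) ≈ 4.000.
T_6 = (Δx/2)·[f(x_0) + 2f(x_1) + ... + 2f(x_{5}) + f(x_6)].
Sum ≈ 8.713.

8.713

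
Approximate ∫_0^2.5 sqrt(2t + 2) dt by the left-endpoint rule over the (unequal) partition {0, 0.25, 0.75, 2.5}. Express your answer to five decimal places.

Subinterval widths: 0.25, 0.5, 1.75.
Left endpoints: 0, 0.25, 0.75.
f(0) ≈ 1.41421, f(0.25) ≈ 1.58114, f(0.75) ≈ 1.87083.
Sum = Σ Δt_i · f(t_i).
Sum ≈ 4.41807.

4.41807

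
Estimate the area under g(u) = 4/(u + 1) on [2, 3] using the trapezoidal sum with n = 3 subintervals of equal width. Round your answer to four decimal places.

Δu = (3 − 2)/3 = 1/3.
g(2) = 4/3, g(7/3) = 1.2, g(8/3) = 12/11, g(3) = 1.
T_3 = (Δu/2)·[g(u_0) + 2g(u_1) + 2g(u_2) + g(u_3)].
Sum ≈ 1.1525.

1.1525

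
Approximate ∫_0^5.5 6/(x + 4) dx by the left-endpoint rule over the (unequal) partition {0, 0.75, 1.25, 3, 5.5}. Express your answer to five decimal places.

5.89944

Subinterval widths: 0.75, 0.5, 1.75, 2.5.
Left endpoints: 0, 0.75, 1.25, 3.
f(0) = 1.5, f(0.75) = 24/19, f(1.25) = 8/7, f(3) = 6/7.
Sum = Σ Δx_i · f(x_i).
Sum ≈ 5.89944.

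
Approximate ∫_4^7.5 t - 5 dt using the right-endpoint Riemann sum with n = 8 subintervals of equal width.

3.390625

Δt = (7.5 − 4)/8 = 0.4375.
Right endpoints: 4.4375, 4.875, 5.3125, 5.75, 6.1875, 6.625, 7.0625, 7.5.
f(4.4375) = -0.5625, f(4.875) = -0.125, f(5.3125) = 0.3125, f(5.75) = 0.75, f(6.1875) = 1.1875, f(6.625) = 1.625, f(7.0625) = 2.0625, f(7.5) = 2.5.
Sum = Δt · [f(4.4375) + f(4.875) + f(5.3125) + ...].
Sum = 3.390625.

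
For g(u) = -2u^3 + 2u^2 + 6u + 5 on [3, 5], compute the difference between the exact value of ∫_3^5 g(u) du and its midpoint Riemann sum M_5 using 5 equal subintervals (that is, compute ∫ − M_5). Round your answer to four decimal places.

Exact integral: ∫_3^5 g(u) du ≈ -148.666667.
M_5 = -148.08.
Error ≈ -148.666667 − (-148.08) ≈ -0.5867.

-0.5867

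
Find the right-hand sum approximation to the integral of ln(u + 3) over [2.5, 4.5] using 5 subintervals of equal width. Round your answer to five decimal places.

3.79704

Δu = (4.5 − 2.5)/5 = 0.4.
Right endpoints: 2.9, 3.3, 3.7, 4.1, 4.5.
f(2.9) ≈ 1.77495, f(3.3) ≈ 1.84055, f(3.7) ≈ 1.90211, f(4.1) ≈ 1.96009, f(4.5) ≈ 2.01490.
Sum = Δu · [f(2.9) + f(3.3) + f(3.7) + f(4.1) + f(4.5)].
Sum ≈ 3.79704.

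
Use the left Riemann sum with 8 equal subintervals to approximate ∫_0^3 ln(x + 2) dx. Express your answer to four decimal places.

3.4856

Δx = (3 − 0)/8 = 0.375.
Left endpoints: 0, 0.375, 0.75, 1.125, 1.5, 1.875, 2.25, 2.625.
f(0) ≈ 0.6931, f(0.375) ≈ 0.8650, f(0.75) ≈ 1.0116, f(1.125) ≈ 1.1394, f(1.5) ≈ 1.2528, f(1.875) ≈ 1.3545, f(2.25) ≈ 1.4469, f(2.625) ≈ 1.5315.
Sum = Δx · [f(0) + f(0.375) + f(0.75) + ...].
Sum ≈ 3.4856.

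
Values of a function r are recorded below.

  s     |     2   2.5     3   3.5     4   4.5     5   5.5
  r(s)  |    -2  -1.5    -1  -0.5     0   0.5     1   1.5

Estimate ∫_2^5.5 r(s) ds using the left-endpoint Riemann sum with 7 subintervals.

Δs = 0.5.
Sum = 0.5·[(-2) + (-1.5) + (-1) + (-0.5) + 0 + 0.5 + 1] = -1.75.

-1.75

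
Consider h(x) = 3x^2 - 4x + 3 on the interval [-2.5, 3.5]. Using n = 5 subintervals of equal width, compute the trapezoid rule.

68.82

Δx = (3.5 − (-2.5))/5 = 1.2.
h(-2.5) = 31.75, h(-1.3) = 13.27, h(-0.1) = 3.43, h(1.1) = 2.23, h(2.3) = 9.67, h(3.5) = 25.75.
T_5 = (Δx/2)·[h(x_0) + 2h(x_1) + ... + 2h(x_{4}) + h(x_5)].
Sum = 68.82.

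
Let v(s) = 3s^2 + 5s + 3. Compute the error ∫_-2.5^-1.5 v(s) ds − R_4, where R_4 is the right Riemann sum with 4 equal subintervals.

0.84375

Exact integral: ∫_-2.5^-1.5 v(s) ds = 5.25.
R_4 = 4.40625.
Error = 5.25 − 4.40625 = 0.84375.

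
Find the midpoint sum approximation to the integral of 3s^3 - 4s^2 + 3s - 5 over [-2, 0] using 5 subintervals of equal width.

Δs = (0 − (-2))/5 = 0.4.
Midpoints: -1.8, -1.4, -1, -0.6, -0.2.
f(-1.8) = -40.856, f(-1.4) = -25.272, f(-1) = -15, f(-0.6) = -8.888, f(-0.2) = -5.784.
Sum = Δs · [f(-1.8) + f(-1.4) + f(-1) + f(-0.6) + f(-0.2)].
Sum = -38.32.

-38.32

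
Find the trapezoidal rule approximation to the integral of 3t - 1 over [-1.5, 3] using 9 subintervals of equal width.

5.625

Δt = (3 − (-1.5))/9 = 0.5.
f(-1.5) = -5.5, f(-1) = -4, f(-0.5) = -2.5, f(0) = -1, f(0.5) = 0.5, f(1) = 2, f(1.5) = 3.5, f(2) = 5, f(2.5) = 6.5, f(3) = 8.
T_9 = (Δt/2)·[f(t_0) + 2f(t_1) + ... + 2f(t_{8}) + f(t_9)].
Sum = 5.625.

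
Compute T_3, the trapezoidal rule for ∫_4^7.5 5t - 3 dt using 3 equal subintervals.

Δt = (7.5 − 4)/3 = 7/6.
f(4) = 17, f(31/6) = 137/6, f(19/3) = 86/3, f(7.5) = 34.5.
T_3 = (Δt/2)·[f(t_0) + 2f(t_1) + 2f(t_2) + f(t_3)].
Sum = 90.125.

90.125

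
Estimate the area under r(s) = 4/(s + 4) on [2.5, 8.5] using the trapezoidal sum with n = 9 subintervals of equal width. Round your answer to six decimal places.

2.618261

Δs = (8.5 − 2.5)/9 = 2/3.
r(2.5) = 8/13, r(19/6) = 24/43, r(23/6) = 24/47, r(4.5) = 8/17, r(31/6) = 24/55, r(35/6) = 24/59, r(6.5) = 8/21, r(43/6) = 24/67, r(47/6) = 24/71, r(8.5) = 0.32.
T_9 = (Δs/2)·[r(s_0) + 2r(s_1) + ... + 2r(s_{8}) + r(s_9)].
Sum ≈ 2.618261.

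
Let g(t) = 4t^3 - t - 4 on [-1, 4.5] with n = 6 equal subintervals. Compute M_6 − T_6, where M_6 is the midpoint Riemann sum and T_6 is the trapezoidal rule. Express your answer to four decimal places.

M_6 ≈ 369.349826.
T_6 ≈ 393.612847.
M_6 − T_6 ≈ -24.2630.

-24.2630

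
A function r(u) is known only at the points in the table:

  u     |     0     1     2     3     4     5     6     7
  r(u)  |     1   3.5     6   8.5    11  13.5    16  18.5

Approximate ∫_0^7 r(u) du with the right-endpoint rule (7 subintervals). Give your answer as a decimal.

Δu = 1.
Sum = 1·[3.5 + 6 + 8.5 + 11 + 13.5 + 16 + 18.5] = 77.

77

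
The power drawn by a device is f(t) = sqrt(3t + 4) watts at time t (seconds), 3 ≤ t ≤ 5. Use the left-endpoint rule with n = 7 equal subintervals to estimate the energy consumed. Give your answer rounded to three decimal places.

Δt = (5 − 3)/7 = 2/7.
Left endpoints: 3, 23/7, 25/7, 27/7, 29/7, 31/7, 33/7.
f(3) ≈ 3.606, f(23/7) ≈ 3.723, f(25/7) ≈ 3.836, f(27/7) ≈ 3.946, f(29/7) ≈ 4.053, f(31/7) ≈ 4.158, f(33/7) ≈ 4.259.
Sum = Δt · [f(3) + f(23/7) + f(25/7) + ...].
Sum ≈ 7.880.

7.880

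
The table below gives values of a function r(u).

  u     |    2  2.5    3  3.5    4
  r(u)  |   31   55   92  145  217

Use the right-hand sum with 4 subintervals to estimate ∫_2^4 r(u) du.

Δu = 0.5.
Sum = 0.5·[55 + 92 + 145 + 217] = 254.5.

254.5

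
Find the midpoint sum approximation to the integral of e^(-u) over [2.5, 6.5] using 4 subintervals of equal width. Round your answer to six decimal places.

Δu = (6.5 − 2.5)/4 = 1.
Midpoints: 3, 4, 5, 6.
f(3) ≈ 0.049787, f(4) ≈ 0.018316, f(5) ≈ 0.006738, f(6) ≈ 0.002479.
Sum = Δu · [f(3) + f(4) + f(5) + f(6)].
Sum ≈ 0.077319.

0.077319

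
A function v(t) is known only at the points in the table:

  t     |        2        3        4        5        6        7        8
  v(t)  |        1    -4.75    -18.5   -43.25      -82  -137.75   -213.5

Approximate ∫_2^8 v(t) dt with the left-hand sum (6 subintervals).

Δt = 1.
Sum = 1·[1 + (-4.75) + (-18.5) + (-43.25) + (-82) + (-137.75)] = -285.25.

-285.25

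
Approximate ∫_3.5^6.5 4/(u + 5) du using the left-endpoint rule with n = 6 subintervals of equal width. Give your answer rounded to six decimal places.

Δu = (6.5 − 3.5)/6 = 0.5.
Left endpoints: 3.5, 4, 4.5, 5, 5.5, 6.
f(3.5) = 8/17, f(4) = 4/9, f(4.5) = 8/19, f(5) = 0.4, f(5.5) = 8/21, f(6) = 4/11.
Sum = Δu · [f(3.5) + f(4) + f(4.5) + ...].
Sum ≈ 1.240337.

1.240337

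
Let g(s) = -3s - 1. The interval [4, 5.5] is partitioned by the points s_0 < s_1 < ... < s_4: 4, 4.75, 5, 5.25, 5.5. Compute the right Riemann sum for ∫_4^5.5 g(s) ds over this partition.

Subinterval widths: 0.75, 0.25, 0.25, 0.25.
Right endpoints: 4.75, 5, 5.25, 5.5.
g(4.75) = -15.25, g(5) = -16, g(5.25) = -16.75, g(5.5) = -17.5.
Sum = Σ Δs_i · g(s_i).
Sum = -24.

-24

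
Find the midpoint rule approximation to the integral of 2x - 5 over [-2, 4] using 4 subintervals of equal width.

Δx = (4 − (-2))/4 = 1.5.
Midpoints: -1.25, 0.25, 1.75, 3.25.
f(-1.25) = -7.5, f(0.25) = -4.5, f(1.75) = -1.5, f(3.25) = 1.5.
Sum = Δx · [f(-1.25) + f(0.25) + f(1.75) + f(3.25)].
Sum = -18.

-18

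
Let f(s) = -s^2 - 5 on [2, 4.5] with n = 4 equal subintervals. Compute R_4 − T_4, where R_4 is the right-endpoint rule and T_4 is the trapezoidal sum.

R_4 = -45.44921875.
T_4 = -40.37109375.
R_4 − T_4 = -5.078125.

-5.078125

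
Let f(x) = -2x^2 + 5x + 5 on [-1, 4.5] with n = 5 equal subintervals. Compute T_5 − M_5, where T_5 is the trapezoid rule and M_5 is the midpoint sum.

-3.3275

T_5 = 11.99.
M_5 = 15.3175.
T_5 − M_5 = -3.3275.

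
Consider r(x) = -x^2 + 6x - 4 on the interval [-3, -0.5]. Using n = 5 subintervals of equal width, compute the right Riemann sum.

-39.375

Δx = (-0.5 − (-3))/5 = 0.5.
Right endpoints: -2.5, -2, -1.5, -1, -0.5.
r(-2.5) = -25.25, r(-2) = -20, r(-1.5) = -15.25, r(-1) = -11, r(-0.5) = -7.25.
Sum = Δx · [r(-2.5) + r(-2) + r(-1.5) + r(-1) + r(-0.5)].
Sum = -39.375.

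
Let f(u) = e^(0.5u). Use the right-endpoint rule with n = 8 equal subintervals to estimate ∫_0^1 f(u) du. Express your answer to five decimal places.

1.33841

Δu = (1 − 0)/8 = 0.125.
Right endpoints: 0.125, 0.25, 0.375, 0.5, 0.625, 0.75, 0.875, 1.
f(0.125) ≈ 1.06449, f(0.25) ≈ 1.13315, f(0.375) ≈ 1.20623, f(0.5) ≈ 1.28403, f(0.625) ≈ 1.36684, f(0.75) ≈ 1.45499, f(0.875) ≈ 1.54883, f(1) ≈ 1.64872.
Sum = Δu · [f(0.125) + f(0.25) + f(0.375) + ...].
Sum ≈ 1.33841.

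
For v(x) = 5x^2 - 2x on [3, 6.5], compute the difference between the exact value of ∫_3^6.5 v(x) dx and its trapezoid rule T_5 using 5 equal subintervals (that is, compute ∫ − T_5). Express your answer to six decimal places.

-1.429167

Exact integral: ∫_3^6.5 v(x) dx ≈ 379.45833333.
T_5 = 380.8875.
Error ≈ 379.45833333 − 380.8875 ≈ -1.429167.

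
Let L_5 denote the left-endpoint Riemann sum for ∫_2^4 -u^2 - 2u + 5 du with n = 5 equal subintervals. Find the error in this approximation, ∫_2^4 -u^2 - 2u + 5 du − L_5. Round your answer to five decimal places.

-3.14667

Exact integral: ∫_2^4 f(u) du ≈ -20.6666667.
L_5 = -17.52.
Error ≈ -20.6666667 − (-17.52) ≈ -3.14667.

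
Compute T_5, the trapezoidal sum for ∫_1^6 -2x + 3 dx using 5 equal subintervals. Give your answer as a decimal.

Δx = (6 − 1)/5 = 1.
f(1) = 1, f(2) = -1, f(3) = -3, f(4) = -5, f(5) = -7, f(6) = -9.
T_5 = (Δx/2)·[f(x_0) + 2f(x_1) + ... + 2f(x_{4}) + f(x_5)].
Sum = -20.

-20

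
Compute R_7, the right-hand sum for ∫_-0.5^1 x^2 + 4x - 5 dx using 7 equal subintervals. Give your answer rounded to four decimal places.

-4.8903

Δx = (1 − (-0.5))/7 = 3/14.
Right endpoints: -2/7, -1/14, 1/7, 5/14, 4/7, 11/14, 1.
f(-2/7) = -297/49, f(-1/14) = -1035/196, f(1/7) = -216/49, f(5/14) = -675/196, f(4/7) = -117/49, f(11/14) = -243/196, f(1) = 0.
Sum = Δx · [f(-2/7) + f(-1/14) + f(1/7) + ...].
Sum ≈ -4.8903.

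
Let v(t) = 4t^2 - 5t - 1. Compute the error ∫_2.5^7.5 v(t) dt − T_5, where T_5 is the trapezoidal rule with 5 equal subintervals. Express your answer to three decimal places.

Exact integral: ∫_2.5^7.5 v(t) dt ≈ 411.66667.
T_5 = 415.
Error ≈ 411.66667 − 415 ≈ -3.333.

-3.333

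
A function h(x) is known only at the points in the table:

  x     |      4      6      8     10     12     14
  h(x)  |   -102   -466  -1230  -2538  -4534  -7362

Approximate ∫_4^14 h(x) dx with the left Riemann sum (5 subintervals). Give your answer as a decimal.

-17740

Δx = 2.
Sum = 2·[(-102) + (-466) + (-1230) + (-2538) + (-4534)] = -17740.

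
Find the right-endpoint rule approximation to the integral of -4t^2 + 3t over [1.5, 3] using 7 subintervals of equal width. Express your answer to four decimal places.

-23.8316

Δt = (3 − 1.5)/7 = 3/14.
Right endpoints: 12/7, 27/14, 15/7, 33/14, 18/7, 39/14, 3.
f(12/7) = -324/49, f(27/14) = -891/98, f(15/7) = -585/49, f(33/14) = -1485/98, f(18/7) = -918/49, f(39/14) = -2223/98, f(3) = -27.
Sum = Δt · [f(12/7) + f(27/14) + f(15/7) + ...].
Sum ≈ -23.8316.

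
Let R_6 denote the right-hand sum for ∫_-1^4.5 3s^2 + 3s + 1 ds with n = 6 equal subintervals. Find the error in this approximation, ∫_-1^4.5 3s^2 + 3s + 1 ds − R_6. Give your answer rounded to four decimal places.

Exact integral: ∫_-1^4.5 f(s) ds = 126.5.
R_6 ≈ 162.842014.
Error ≈ 126.5 − 162.842014 ≈ -36.3420.

-36.3420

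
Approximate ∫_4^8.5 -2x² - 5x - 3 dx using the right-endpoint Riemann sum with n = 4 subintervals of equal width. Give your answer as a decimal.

-598.7109375

Δx = (8.5 − 4)/4 = 1.125.
Right endpoints: 5.125, 6.25, 7.375, 8.5.
f(5.125) = -81.15625, f(6.25) = -112.375, f(7.375) = -148.65625, f(8.5) = -190.
Sum = Δx · [f(5.125) + f(6.25) + f(7.375) + f(8.5)].
Sum = -598.7109375.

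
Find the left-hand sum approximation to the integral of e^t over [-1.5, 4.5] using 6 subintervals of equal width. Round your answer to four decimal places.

52.2580

Δt = (4.5 − (-1.5))/6 = 1.
Left endpoints: -1.5, -0.5, 0.5, 1.5, 2.5, 3.5.
f(-1.5) ≈ 0.2231, f(-0.5) ≈ 0.6065, f(0.5) ≈ 1.6487, f(1.5) ≈ 4.4817, f(2.5) ≈ 12.1825, f(3.5) ≈ 33.1155.
Sum = Δt · [f(-1.5) + f(-0.5) + f(0.5) + ...].
Sum ≈ 52.2580.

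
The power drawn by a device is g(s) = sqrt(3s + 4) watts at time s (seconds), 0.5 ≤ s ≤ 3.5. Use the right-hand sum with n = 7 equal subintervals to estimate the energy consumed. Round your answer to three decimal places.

Δs = (3.5 − 0.5)/7 = 3/7.
Right endpoints: 13/14, 19/14, 25/14, 31/14, 37/14, 43/14, 3.5.
g(13/14) ≈ 2.605, g(19/14) ≈ 2.841, g(25/14) ≈ 3.059, g(31/14) ≈ 3.262, g(37/14) ≈ 3.454, g(43/14) ≈ 3.635, g(3.5) ≈ 3.808.
Sum = Δs · [g(13/14) + g(19/14) + g(25/14) + ...].
Sum ≈ 9.713.

9.713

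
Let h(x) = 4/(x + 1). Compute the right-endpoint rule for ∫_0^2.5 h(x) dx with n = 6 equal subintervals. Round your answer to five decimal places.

Δx = (2.5 − 0)/6 = 5/12.
Right endpoints: 5/12, 5/6, 1.25, 5/3, 25/12, 2.5.
h(5/12) = 48/17, h(5/6) = 24/11, h(1.25) = 16/9, h(5/3) = 1.5, h(25/12) = 48/37, h(2.5) = 8/7.
Sum = Δx · [h(5/12) + h(5/6) + h(1.25) + ...].
Sum ≈ 4.46803.

4.46803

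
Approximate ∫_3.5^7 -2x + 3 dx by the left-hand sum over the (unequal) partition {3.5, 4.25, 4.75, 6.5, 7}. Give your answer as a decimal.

Subinterval widths: 0.75, 0.5, 1.75, 0.5.
Left endpoints: 3.5, 4.25, 4.75, 6.5.
f(3.5) = -4, f(4.25) = -5.5, f(4.75) = -6.5, f(6.5) = -10.
Sum = Σ Δx_i · f(x_i).
Sum = -22.125.

-22.125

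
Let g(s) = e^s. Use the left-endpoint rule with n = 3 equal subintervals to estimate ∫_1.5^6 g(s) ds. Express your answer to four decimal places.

171.8765

Δs = (6 − 1.5)/3 = 1.5.
Left endpoints: 1.5, 3, 4.5.
g(1.5) ≈ 4.4817, g(3) ≈ 20.0855, g(4.5) ≈ 90.0171.
Sum = Δs · [g(1.5) + g(3) + g(4.5)].
Sum ≈ 171.8765.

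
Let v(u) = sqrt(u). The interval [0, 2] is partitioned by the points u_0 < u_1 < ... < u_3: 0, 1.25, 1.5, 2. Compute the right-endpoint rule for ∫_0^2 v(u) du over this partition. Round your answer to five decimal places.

2.41084

Subinterval widths: 1.25, 0.25, 0.5.
Right endpoints: 1.25, 1.5, 2.
v(1.25) ≈ 1.11803, v(1.5) ≈ 1.22474, v(2) ≈ 1.41421.
Sum = Σ Δu_i · v(u_i).
Sum ≈ 2.41084.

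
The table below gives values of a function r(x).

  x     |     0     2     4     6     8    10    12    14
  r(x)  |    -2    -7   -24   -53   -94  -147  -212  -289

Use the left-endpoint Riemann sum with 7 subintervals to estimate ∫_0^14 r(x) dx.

Δx = 2.
Sum = 2·[(-2) + (-7) + (-24) + (-53) + (-94) + (-147) + (-212)] = -1078.

-1078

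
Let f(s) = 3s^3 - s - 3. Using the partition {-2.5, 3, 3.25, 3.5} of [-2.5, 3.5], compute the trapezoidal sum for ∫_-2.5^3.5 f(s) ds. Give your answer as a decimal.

Subinterval widths: 5.5, 0.25, 0.25.
f(-2.5) = -47.375, f(3) = 75, f(3.25) = 96.734375, f(3.5) = 122.125.
On each subinterval the trapezoid contributes (Δs_i/2)·[f(s_{i-1}) + f(s_i)].
Sum = 124.79296875.

124.79296875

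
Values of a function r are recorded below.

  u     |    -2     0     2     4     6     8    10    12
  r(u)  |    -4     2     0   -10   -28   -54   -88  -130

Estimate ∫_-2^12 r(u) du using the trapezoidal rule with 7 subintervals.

Δu = 2.
T_7 = (2/2)·[(-4) + 2·2 + 2·0 + 2·(-10) + 2·(-28) + 2·(-54) + 2·(-88) + (-130)] = -490.

-490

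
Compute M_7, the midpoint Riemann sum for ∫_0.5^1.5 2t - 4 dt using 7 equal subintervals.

-2

Δt = (1.5 − 0.5)/7 = 1/7.
Midpoints: 4/7, 5/7, 6/7, 1, 8/7, 9/7, 10/7.
f(4/7) = -20/7, f(5/7) = -18/7, f(6/7) = -16/7, f(1) = -2, f(8/7) = -12/7, f(9/7) = -10/7, f(10/7) = -8/7.
Sum = Δt · [f(4/7) + f(5/7) + f(6/7) + ...].
Sum = -2.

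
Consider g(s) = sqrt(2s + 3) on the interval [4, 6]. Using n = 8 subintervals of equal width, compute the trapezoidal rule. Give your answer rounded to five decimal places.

Δs = (6 − 4)/8 = 0.25.
g(4) ≈ 3.31662, g(4.25) ≈ 3.39116, g(4.5) ≈ 3.46410, g(4.75) ≈ 3.53553, g(5) ≈ 3.60555, g(5.25) ≈ 3.67423, g(5.5) ≈ 3.74166, g(5.75) ≈ 3.80789, g(6) ≈ 3.87298.
T_8 = (Δs/2)·[g(s_0) + 2g(s_1) + ... + 2g(s_{7}) + g(s_8)].
Sum ≈ 7.20373.

7.20373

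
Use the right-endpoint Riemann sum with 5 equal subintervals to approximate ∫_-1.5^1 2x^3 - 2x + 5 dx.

12.5

Δx = (1 − (-1.5))/5 = 0.5.
Right endpoints: -1, -0.5, 0, 0.5, 1.
f(-1) = 5, f(-0.5) = 5.75, f(0) = 5, f(0.5) = 4.25, f(1) = 5.
Sum = Δx · [f(-1) + f(-0.5) + f(0) + f(0.5) + f(1)].
Sum = 12.5.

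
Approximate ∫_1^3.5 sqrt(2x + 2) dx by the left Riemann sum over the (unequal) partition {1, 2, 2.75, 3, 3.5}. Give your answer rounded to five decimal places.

Subinterval widths: 1, 0.75, 0.25, 0.5.
Left endpoints: 1, 2, 2.75, 3.
f(1) ≈ 2.00000, f(2) ≈ 2.44949, f(2.75) ≈ 2.73861, f(3) ≈ 2.82843.
Sum = Σ Δx_i · f(x_i).
Sum ≈ 5.93598.

5.93598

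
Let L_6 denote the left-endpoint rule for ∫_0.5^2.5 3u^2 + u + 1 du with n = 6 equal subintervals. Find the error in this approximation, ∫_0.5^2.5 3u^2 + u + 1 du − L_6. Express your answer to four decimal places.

3.2222

Exact integral: ∫_0.5^2.5 f(u) du = 20.5.
L_6 ≈ 17.277778.
Error ≈ 20.5 − 17.277778 ≈ 3.2222.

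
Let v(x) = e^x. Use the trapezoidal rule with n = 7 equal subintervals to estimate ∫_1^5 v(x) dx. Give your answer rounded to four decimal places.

Δx = (5 − 1)/7 = 4/7.
v(1) ≈ 2.7183, v(11/7) ≈ 4.8135, v(15/7) ≈ 8.5238, v(19/7) ≈ 15.0938, v(23/7) ≈ 26.7281, v(27/7) ≈ 47.3299, v(31/7) ≈ 83.8116, v(5) ≈ 148.4132.
T_7 = (Δx/2)·[v(x_0) + 2v(x_1) + ... + 2v(x_{6}) + v(x_7)].
Sum ≈ 149.6380.

149.6380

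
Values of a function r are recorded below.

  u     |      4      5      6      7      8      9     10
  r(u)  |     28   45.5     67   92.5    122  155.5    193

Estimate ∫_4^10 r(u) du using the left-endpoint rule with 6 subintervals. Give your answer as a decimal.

Δu = 1.
Sum = 1·[28 + 45.5 + 67 + 92.5 + 122 + 155.5] = 510.5.

510.5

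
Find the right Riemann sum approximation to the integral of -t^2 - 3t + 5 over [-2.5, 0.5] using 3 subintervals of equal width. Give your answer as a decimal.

16.75

Δt = (0.5 − (-2.5))/3 = 1.
Right endpoints: -1.5, -0.5, 0.5.
f(-1.5) = 7.25, f(-0.5) = 6.25, f(0.5) = 3.25.
Sum = Δt · [f(-1.5) + f(-0.5) + f(0.5)].
Sum = 16.75.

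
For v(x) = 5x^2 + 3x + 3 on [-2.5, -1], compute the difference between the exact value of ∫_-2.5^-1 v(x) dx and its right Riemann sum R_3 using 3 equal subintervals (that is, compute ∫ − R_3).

Exact integral: ∫_-2.5^-1 v(x) dx = 21.
R_3 = 15.875.
Error = 21 − 15.875 = 5.125.

5.125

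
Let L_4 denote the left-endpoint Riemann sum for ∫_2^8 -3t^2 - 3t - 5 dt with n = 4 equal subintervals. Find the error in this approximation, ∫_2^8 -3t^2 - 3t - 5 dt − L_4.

-141.75

Exact integral: ∫_2^8 f(t) dt = -624.
L_4 = -482.25.
Error = -624 − (-482.25) = -141.75.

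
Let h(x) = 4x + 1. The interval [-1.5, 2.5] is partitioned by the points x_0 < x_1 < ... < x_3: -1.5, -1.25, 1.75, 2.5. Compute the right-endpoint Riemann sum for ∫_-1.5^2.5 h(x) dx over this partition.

Subinterval widths: 0.25, 3, 0.75.
Right endpoints: -1.25, 1.75, 2.5.
h(-1.25) = -4, h(1.75) = 8, h(2.5) = 11.
Sum = Σ Δx_i · h(x_i).
Sum = 31.25.

31.25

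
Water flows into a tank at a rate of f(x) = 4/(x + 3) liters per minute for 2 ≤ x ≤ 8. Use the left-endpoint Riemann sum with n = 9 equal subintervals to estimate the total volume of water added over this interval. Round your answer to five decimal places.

Δx = (8 − 2)/9 = 2/3.
Left endpoints: 2, 8/3, 10/3, 4, 14/3, 16/3, 6, 20/3, 22/3.
f(2) = 0.8, f(8/3) = 12/17, f(10/3) = 12/19, f(4) = 4/7, f(14/3) = 12/23, f(16/3) = 0.48, f(6) = 4/9, f(20/3) = 12/29, f(22/3) = 12/31.
Sum = Δx · [f(2) + f(8/3) + f(10/3) + ...].
Sum ≈ 3.30398.

3.30398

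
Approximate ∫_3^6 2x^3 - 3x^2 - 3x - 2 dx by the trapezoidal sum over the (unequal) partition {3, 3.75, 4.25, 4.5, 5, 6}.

Subinterval widths: 0.75, 0.5, 0.25, 0.5, 1.
f(3) = 16, f(3.75) = 50.03125, f(4.25) = 84.59375, f(4.5) = 106, f(5) = 158, f(6) = 304.
On each subinterval the trapezoid contributes (Δx_i/2)·[f(x_{i-1}) + f(x_i)].
Sum = 379.2421875.

379.2421875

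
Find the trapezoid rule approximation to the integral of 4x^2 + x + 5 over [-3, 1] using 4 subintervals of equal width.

Δx = (1 − (-3))/4 = 1.
f(-3) = 38, f(-2) = 19, f(-1) = 8, f(0) = 5, f(1) = 10.
T_4 = (Δx/2)·[f(x_0) + 2f(x_1) + 2f(x_2) + 2f(x_3) + f(x_4)].
Sum = 56.

56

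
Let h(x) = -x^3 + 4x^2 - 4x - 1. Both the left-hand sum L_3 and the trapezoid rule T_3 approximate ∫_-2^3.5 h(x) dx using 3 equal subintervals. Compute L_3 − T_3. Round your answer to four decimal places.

L_3 ≈ 54.261574.
T_3 ≈ 17.709491.
L_3 − T_3 ≈ 36.5521.

36.5521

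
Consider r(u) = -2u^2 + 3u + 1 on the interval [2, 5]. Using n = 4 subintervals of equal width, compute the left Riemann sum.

Δu = (5 − 2)/4 = 0.75.
Left endpoints: 2, 2.75, 3.5, 4.25.
r(2) = -1, r(2.75) = -5.875, r(3.5) = -13, r(4.25) = -22.375.
Sum = Δu · [r(2) + r(2.75) + r(3.5) + r(4.25)].
Sum = -31.6875.

-31.6875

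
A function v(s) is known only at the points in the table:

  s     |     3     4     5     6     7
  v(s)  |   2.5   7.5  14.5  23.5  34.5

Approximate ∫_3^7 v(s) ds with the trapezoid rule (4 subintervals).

Δs = 1.
T_4 = (1/2)·[2.5 + 2·7.5 + 2·14.5 + 2·23.5 + 34.5] = 64.

64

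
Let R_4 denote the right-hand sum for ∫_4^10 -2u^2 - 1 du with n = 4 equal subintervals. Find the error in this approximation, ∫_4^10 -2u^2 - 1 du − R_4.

130.5

Exact integral: ∫_4^10 f(u) du = -630.
R_4 = -760.5.
Error = -630 − (-760.5) = 130.5.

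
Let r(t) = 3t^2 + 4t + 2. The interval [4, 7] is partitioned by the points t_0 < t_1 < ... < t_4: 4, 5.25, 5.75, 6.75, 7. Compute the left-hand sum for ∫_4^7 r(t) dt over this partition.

Subinterval widths: 1.25, 0.5, 1, 0.25.
Left endpoints: 4, 5.25, 5.75, 6.75.
r(4) = 66, r(5.25) = 105.6875, r(5.75) = 124.1875, r(6.75) = 165.6875.
Sum = Σ Δt_i · r(t_i).
Sum = 300.953125.

300.953125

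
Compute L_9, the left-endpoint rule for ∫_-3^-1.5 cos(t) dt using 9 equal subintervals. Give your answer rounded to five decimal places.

Δt = (-1.5 − (-3))/9 = 1/6.
Left endpoints: -3, -17/6, -8/3, -2.5, -7/3, -13/6, -2, -11/6, -5/3.
f(-3) ≈ -0.98999, f(-17/6) ≈ -0.95286, f(-8/3) ≈ -0.88933, f(-2.5) ≈ -0.80114, f(-7/3) ≈ -0.69076, f(-13/6) ≈ -0.56123, f(-2) ≈ -0.41615, f(-11/6) ≈ -0.25953, f(-5/3) ≈ -0.09572.
Sum = Δt · [f(-3) + f(-17/6) + f(-8/3) + ...].
Sum ≈ -0.94279.

-0.94279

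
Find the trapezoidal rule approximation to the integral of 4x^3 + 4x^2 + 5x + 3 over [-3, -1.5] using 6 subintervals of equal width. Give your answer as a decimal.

Δx = (-1.5 − (-3))/6 = 0.25.
f(-3) = -84, f(-2.75) = -63.6875, f(-2.5) = -47, f(-2.25) = -33.5625, f(-2) = -23, f(-1.75) = -14.9375, f(-1.5) = -9.
T_6 = (Δx/2)·[f(x_0) + 2f(x_1) + ... + 2f(x_{5}) + f(x_6)].
Sum = -57.171875.

-57.171875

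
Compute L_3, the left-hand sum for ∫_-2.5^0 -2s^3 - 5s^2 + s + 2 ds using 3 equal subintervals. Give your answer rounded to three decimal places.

Δs = (0 − (-2.5))/3 = 5/6.
Left endpoints: -2.5, -5/3, -5/6.
f(-2.5) = -0.5, f(-5/3) = -116/27, f(-5/6) = -31/27.
Sum = Δs · [f(-2.5) + f(-5/3) + f(-5/6)].
Sum ≈ -4.954.

-4.954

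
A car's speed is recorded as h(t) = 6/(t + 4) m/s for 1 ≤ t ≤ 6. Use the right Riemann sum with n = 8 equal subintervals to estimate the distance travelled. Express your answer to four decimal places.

Δt = (6 − 1)/8 = 0.625.
Right endpoints: 1.625, 2.25, 2.875, 3.5, 4.125, 4.75, 5.375, 6.
h(1.625) = 16/15, h(2.25) = 0.96, h(2.875) = 48/55, h(3.5) = 0.8, h(4.125) = 48/65, h(4.75) = 24/35, h(5.375) = 0.64, h(6) = 0.6.
Sum = Δt · [h(1.625) + h(2.25) + h(2.875) + ...].
Sum ≈ 3.9772.

3.9772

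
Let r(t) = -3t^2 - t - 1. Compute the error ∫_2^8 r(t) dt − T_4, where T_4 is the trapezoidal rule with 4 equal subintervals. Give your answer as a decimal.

6.75

Exact integral: ∫_2^8 r(t) dt = -540.
T_4 = -546.75.
Error = -540 − (-546.75) = 6.75.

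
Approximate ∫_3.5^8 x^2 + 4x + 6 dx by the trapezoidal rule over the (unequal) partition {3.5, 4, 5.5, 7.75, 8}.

289.359375

Subinterval widths: 0.5, 1.5, 2.25, 0.25.
f(3.5) = 32.25, f(4) = 38, f(5.5) = 58.25, f(7.75) = 97.0625, f(8) = 102.
On each subinterval the trapezoid contributes (Δx_i/2)·[f(x_{i-1}) + f(x_i)].
Sum = 289.359375.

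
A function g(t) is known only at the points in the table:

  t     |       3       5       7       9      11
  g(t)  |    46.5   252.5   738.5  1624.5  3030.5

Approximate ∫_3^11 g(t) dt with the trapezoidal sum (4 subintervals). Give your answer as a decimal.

8308

Δt = 2.
T_4 = (2/2)·[46.5 + 2·252.5 + 2·738.5 + 2·1624.5 + 3030.5] = 8308.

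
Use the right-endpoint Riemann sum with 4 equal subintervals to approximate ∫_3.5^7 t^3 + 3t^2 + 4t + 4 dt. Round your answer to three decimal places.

Δt = (7 − 3.5)/4 = 0.875.
Right endpoints: 4.375, 5.25, 6.125, 7.
f(4.375) = 83283/512, f(5.25) = 252.390625, f(6.125) = 189865/512, f(7) = 522.
Sum = Δt · [f(4.375) + f(5.25) + f(6.125) + f(7)].
Sum ≈ 1144.397.

1144.397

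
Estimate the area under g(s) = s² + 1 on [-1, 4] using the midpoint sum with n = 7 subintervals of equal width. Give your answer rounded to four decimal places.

26.4541

Δs = (4 − (-1))/7 = 5/7.
Midpoints: -9/14, 1/14, 11/14, 1.5, 31/14, 41/14, 51/14.
g(-9/14) = 277/196, g(1/14) = 197/196, g(11/14) = 317/196, g(1.5) = 3.25, g(31/14) = 1157/196, g(41/14) = 1877/196, g(51/14) = 2797/196.
Sum = Δs · [g(-9/14) + g(1/14) + g(11/14) + ...].
Sum ≈ 26.4541.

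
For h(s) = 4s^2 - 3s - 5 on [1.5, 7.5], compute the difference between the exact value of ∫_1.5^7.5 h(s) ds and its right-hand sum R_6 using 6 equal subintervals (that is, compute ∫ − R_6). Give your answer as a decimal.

Exact integral: ∫_1.5^7.5 h(s) ds = 447.
R_6 = 550.
Error = 447 − 550 = -103.

-103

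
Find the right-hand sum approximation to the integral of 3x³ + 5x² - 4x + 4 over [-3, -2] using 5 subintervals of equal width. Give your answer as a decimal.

-0.4

Δx = (-2 − (-3))/5 = 0.2.
Right endpoints: -2.8, -2.6, -2.4, -2.2, -2.
f(-2.8) = -11.456, f(-2.6) = -4.528, f(-2.4) = 0.928, f(-2.2) = 5.056, f(-2) = 8.
Sum = Δx · [f(-2.8) + f(-2.6) + f(-2.4) + f(-2.2) + f(-2)].
Sum = -0.4.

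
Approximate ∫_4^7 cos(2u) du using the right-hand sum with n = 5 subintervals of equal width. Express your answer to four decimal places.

0.0852

Δu = (7 − 4)/5 = 0.6.
Right endpoints: 4.6, 5.2, 5.8, 6.4, 7.
f(4.6) ≈ -0.9748, f(5.2) ≈ -0.5610, f(5.8) ≈ 0.5683, f(6.4) ≈ 0.9728, f(7) ≈ 0.1367.
Sum = Δu · [f(4.6) + f(5.2) + f(5.8) + f(6.4) + f(7)].
Sum ≈ 0.0852.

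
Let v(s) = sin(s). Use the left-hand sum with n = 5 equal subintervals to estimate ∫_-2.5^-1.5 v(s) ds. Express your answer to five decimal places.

Δs = (-1.5 − (-2.5))/5 = 0.2.
Left endpoints: -2.5, -2.3, -2.1, -1.9, -1.7.
v(-2.5) ≈ -0.59847, v(-2.3) ≈ -0.74571, v(-2.1) ≈ -0.86321, v(-1.9) ≈ -0.94630, v(-1.7) ≈ -0.99166.
Sum = Δs · [v(-2.5) + v(-2.3) + v(-2.1) + v(-1.9) + v(-1.7)].
Sum ≈ -0.82907.

-0.82907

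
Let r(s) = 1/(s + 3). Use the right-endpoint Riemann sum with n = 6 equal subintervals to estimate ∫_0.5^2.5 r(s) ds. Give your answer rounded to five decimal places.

0.43512

Δs = (2.5 − 0.5)/6 = 1/3.
Right endpoints: 5/6, 7/6, 1.5, 11/6, 13/6, 2.5.
r(5/6) = 6/23, r(7/6) = 0.24, r(1.5) = 2/9, r(11/6) = 6/29, r(13/6) = 6/31, r(2.5) = 2/11.
Sum = Δs · [r(5/6) + r(7/6) + r(1.5) + ...].
Sum ≈ 0.43512.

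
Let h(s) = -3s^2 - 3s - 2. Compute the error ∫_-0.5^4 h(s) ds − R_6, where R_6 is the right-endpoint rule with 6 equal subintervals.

Exact integral: ∫_-0.5^4 h(s) ds = -96.75.
R_6 = -120.796875.
Error = -96.75 − (-120.796875) = 24.046875.

24.046875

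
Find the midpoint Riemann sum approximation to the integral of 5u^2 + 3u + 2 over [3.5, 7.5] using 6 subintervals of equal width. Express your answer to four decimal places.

704.9259

Δu = (7.5 − 3.5)/6 = 2/3.
Midpoints: 23/6, 4.5, 31/6, 35/6, 6.5, 43/6.
f(23/6) = 3131/36, f(4.5) = 116.75, f(31/6) = 5435/36, f(35/6) = 6827/36, f(6.5) = 232.75, f(43/6) = 10091/36.
Sum = Δu · [f(23/6) + f(4.5) + f(31/6) + ...].
Sum ≈ 704.9259.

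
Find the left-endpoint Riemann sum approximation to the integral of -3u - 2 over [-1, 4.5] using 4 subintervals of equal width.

Δu = (4.5 − (-1))/4 = 1.375.
Left endpoints: -1, 0.375, 1.75, 3.125.
f(-1) = 1, f(0.375) = -3.125, f(1.75) = -7.25, f(3.125) = -11.375.
Sum = Δu · [f(-1) + f(0.375) + f(1.75) + f(3.125)].
Sum = -28.53125.

-28.53125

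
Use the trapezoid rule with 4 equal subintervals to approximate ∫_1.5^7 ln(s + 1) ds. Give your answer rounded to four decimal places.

Δs = (7 − 1.5)/4 = 1.375.
f(1.5) ≈ 0.9163, f(2.875) ≈ 1.3545, f(4.25) ≈ 1.6582, f(5.625) ≈ 1.8909, f(7) ≈ 2.0794.
T_4 = (Δs/2)·[f(s_0) + 2f(s_1) + 2f(s_2) + 2f(s_3) + f(s_4)].
Sum ≈ 8.8020.

8.8020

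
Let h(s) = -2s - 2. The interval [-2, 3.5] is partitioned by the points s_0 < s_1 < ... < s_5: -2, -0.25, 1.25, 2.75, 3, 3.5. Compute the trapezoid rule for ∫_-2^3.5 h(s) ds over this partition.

Subinterval widths: 1.75, 1.5, 1.5, 0.25, 0.5.
h(-2) = 2, h(-0.25) = -1.5, h(1.25) = -4.5, h(2.75) = -7.5, h(3) = -8, h(3.5) = -9.
On each subinterval the trapezoid contributes (Δs_i/2)·[h(s_{i-1}) + h(s_i)].
Sum = -19.25.

-19.25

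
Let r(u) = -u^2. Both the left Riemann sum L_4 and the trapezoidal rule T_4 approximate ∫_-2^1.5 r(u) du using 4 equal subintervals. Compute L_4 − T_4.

L_4 = -5.00390625.
T_4 = -4.23828125.
L_4 − T_4 = -0.765625.

-0.765625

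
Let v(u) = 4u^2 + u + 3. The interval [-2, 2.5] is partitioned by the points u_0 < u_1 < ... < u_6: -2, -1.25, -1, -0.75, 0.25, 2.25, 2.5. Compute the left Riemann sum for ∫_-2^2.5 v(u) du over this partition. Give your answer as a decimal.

Subinterval widths: 0.75, 0.25, 0.25, 1, 2, 0.25.
Left endpoints: -2, -1.25, -1, -0.75, 0.25, 2.25.
v(-2) = 17, v(-1.25) = 8, v(-1) = 6, v(-0.75) = 4.5, v(0.25) = 3.5, v(2.25) = 25.5.
Sum = Σ Δu_i · v(u_i).
Sum = 34.125.

34.125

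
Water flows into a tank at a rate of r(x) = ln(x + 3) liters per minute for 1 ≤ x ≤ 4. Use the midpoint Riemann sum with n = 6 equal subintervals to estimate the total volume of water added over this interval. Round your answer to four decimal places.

5.0773

Δx = (4 − 1)/6 = 0.5.
Midpoints: 1.25, 1.75, 2.25, 2.75, 3.25, 3.75.
r(1.25) ≈ 1.4469, r(1.75) ≈ 1.5581, r(2.25) ≈ 1.6582, r(2.75) ≈ 1.7492, r(3.25) ≈ 1.8326, r(3.75) ≈ 1.9095.
Sum = Δx · [r(1.25) + r(1.75) + r(2.25) + ...].
Sum ≈ 5.0773.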